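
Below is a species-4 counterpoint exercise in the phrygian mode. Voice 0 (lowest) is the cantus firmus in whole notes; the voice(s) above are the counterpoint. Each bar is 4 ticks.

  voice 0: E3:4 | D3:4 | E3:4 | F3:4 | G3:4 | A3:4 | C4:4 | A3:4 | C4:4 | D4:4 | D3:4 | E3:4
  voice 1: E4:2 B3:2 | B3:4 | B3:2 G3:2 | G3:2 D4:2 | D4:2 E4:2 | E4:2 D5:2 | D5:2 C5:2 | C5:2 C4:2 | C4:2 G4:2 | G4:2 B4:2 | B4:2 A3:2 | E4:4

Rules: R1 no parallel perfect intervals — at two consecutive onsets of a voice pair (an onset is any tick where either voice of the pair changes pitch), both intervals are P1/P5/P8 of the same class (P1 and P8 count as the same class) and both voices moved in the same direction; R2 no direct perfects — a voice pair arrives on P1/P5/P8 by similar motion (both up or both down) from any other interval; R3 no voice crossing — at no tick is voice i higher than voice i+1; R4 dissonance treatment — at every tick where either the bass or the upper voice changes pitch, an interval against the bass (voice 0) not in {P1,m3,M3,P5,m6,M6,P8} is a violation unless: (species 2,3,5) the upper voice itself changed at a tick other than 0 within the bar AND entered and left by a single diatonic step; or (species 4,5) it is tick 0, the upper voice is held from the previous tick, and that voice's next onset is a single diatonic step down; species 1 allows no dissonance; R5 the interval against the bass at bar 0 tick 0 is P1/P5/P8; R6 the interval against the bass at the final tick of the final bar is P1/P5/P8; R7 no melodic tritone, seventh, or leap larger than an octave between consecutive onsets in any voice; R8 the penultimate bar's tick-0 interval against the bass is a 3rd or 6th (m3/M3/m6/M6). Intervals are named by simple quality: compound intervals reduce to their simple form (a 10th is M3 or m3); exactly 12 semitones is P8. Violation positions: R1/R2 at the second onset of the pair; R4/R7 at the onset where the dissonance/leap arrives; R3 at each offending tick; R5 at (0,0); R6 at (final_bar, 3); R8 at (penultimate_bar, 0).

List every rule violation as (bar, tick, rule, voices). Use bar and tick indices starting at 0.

bar 0: v0=E3 v1=E4 downbeat P8
bar 1: v0=D3 v1=B3 downbeat M6
bar 2: v0=E3 v1=B3 downbeat P5
bar 3: v0=F3 v1=G3 downbeat M2
bar 4: v0=G3 v1=D4 downbeat P5
bar 5: v0=A3 v1=E4 downbeat P5
bar 6: v0=C4 v1=D5 downbeat M2
bar 7: v0=A3 v1=C5 downbeat m3
bar 8: v0=C4 v1=C4 downbeat P1
bar 9: v0=D4 v1=G4 downbeat P4
bar 10: v0=D3 v1=B4 downbeat M6
bar 11: v0=E3 v1=E4 downbeat P8
  -> R4 @ bar 3 tick 0 v(0, 1): F3/G3 M2 untreated
  -> R4 @ bar 5 tick 2 v(0, 1): A3/D5 P4 untreated
  -> R7 @ bar 5 tick 2 v(1,): E4->D5 leap 10st
  -> R4 @ bar 9 tick 0 v(0, 1): D4/G4 P4 untreated
  -> R7 @ bar 10 tick 2 v(1,): B4->A3 leap 14st
  -> R2 @ bar 11 tick 0 v(0, 1): D3/A3 P5 -> E3/E4 P8 similar

(3, 0, R4, (0, 1))
(5, 2, R4, (0, 1))
(5, 2, R7, (1,))
(9, 0, R4, (0, 1))
(10, 2, R7, (1,))
(11, 0, R2, (0, 1))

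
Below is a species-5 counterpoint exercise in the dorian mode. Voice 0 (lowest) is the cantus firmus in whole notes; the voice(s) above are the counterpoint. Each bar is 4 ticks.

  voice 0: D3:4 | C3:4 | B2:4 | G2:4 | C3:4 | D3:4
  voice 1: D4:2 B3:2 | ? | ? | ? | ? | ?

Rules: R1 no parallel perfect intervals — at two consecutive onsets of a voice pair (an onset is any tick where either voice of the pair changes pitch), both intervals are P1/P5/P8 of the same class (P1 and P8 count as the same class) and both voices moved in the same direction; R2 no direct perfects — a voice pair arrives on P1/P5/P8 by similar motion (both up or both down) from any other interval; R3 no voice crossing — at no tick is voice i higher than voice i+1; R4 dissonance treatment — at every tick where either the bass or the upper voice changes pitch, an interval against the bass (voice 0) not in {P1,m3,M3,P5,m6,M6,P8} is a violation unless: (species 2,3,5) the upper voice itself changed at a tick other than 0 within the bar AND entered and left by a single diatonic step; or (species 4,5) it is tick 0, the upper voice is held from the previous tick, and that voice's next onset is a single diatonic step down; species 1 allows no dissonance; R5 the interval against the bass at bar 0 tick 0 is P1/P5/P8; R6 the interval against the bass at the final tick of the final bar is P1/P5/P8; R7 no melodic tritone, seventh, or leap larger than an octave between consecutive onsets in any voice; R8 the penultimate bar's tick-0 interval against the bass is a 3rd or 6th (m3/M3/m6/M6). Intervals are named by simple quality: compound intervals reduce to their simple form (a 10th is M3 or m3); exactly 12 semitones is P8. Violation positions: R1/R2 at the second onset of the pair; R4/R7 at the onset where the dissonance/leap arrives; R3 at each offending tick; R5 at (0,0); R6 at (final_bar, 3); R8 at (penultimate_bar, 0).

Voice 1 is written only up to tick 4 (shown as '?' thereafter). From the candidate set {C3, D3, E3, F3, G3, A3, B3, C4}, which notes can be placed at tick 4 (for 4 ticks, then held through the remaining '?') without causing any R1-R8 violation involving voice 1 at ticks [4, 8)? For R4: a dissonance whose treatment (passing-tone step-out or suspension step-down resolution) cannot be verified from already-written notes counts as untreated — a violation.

{A3, C4, E3}

C3: violates R2,R7
D3: violates R4
E3: legal
F3: violates R4,R7
G3: violates R2
A3: legal
B3: violates R4
C4: legal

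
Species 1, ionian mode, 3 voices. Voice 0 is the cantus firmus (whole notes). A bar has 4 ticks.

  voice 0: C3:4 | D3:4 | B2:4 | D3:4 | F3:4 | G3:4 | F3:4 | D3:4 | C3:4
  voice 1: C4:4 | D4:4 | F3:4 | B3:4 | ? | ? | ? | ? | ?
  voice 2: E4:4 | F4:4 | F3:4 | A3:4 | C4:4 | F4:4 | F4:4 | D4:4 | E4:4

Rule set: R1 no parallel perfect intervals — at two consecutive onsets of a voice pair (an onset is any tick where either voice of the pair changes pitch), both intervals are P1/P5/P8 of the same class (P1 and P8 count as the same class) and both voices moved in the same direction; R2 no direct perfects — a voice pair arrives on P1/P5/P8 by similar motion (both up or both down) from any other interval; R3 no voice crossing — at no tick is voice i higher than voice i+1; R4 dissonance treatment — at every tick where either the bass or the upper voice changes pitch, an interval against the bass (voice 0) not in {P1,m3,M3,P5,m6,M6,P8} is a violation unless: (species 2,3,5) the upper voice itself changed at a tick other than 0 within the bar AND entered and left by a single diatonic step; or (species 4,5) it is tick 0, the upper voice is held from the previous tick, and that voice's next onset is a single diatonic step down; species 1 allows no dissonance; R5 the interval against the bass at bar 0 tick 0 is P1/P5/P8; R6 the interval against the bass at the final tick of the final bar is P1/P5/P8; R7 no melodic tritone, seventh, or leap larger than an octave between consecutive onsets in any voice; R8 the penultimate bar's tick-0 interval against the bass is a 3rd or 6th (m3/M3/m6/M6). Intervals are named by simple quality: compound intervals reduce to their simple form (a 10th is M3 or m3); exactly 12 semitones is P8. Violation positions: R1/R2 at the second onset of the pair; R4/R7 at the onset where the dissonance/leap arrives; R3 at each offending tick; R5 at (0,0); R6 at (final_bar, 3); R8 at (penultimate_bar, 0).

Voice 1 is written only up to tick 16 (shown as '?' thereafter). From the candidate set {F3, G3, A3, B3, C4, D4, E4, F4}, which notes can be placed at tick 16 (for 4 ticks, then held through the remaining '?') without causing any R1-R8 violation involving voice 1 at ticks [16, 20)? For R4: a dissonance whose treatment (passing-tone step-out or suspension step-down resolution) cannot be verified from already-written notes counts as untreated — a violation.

F3: violates R7
G3: violates R4
A3: legal
B3: violates R4
C4: violates R2
D4: violates R3
E4: violates R3,R4
F4: violates R2,R3,R7

{A3}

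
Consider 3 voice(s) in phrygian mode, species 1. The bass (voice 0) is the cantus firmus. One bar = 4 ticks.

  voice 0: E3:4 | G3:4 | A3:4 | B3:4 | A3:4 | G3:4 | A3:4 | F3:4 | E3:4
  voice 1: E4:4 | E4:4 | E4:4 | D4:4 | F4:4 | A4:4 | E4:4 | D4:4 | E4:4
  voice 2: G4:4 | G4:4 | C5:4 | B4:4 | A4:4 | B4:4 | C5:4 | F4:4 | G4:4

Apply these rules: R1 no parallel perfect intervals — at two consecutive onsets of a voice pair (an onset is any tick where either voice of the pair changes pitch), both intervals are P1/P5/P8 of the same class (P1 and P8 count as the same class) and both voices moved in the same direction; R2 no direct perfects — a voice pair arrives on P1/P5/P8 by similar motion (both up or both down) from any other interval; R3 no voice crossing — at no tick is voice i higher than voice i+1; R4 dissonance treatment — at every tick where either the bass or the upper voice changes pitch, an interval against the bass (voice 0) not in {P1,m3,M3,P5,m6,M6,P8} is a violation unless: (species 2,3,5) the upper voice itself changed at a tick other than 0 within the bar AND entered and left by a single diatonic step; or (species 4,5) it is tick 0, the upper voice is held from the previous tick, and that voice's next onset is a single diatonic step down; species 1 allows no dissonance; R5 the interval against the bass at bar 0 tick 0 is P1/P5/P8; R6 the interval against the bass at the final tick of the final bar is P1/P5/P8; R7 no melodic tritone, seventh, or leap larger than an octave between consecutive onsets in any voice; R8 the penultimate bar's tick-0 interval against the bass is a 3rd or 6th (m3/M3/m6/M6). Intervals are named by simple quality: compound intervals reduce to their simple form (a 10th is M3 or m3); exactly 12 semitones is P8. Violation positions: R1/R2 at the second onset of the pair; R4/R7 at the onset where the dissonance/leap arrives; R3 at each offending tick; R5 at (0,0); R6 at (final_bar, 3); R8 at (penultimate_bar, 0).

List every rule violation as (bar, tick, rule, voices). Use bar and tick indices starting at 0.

bar 0: v0=E3 v1=E4 v2=G4 downbeat m3
bar 1: v0=G3 v1=E4 v2=G4 downbeat P8
bar 2: v0=A3 v1=E4 v2=C5 downbeat m3
bar 3: v0=B3 v1=D4 v2=B4 downbeat P8
bar 4: v0=A3 v1=F4 v2=A4 downbeat P8
bar 5: v0=G3 v1=A4 v2=B4 downbeat M3
bar 6: v0=A3 v1=E4 v2=C5 downbeat m3
bar 7: v0=F3 v1=D4 v2=F4 downbeat P8
bar 8: v0=E3 v1=E4 v2=G4 downbeat m3
  -> R5 @ bar 0 tick 0 v(0, 2): opens on m3
  -> R1 @ bar 4 tick 0 v(0, 2): B3/B4 P8 -> A3/A4 P8 similar
  -> R4 @ bar 5 tick 0 v(0, 1): G3/A4 M2 untreated
  -> R2 @ bar 7 tick 0 v(0, 2): A3/C5 m3 -> F3/F4 P8 similar
  -> R8 @ bar 7 tick 0 v(0, 2): penult P8 not 3rd/6th
  -> R6 @ bar 8 tick 3 v(0, 2): closes on m3

(0, 0, R5, (0, 2))
(4, 0, R1, (0, 2))
(5, 0, R4, (0, 1))
(7, 0, R2, (0, 2))
(7, 0, R8, (0, 2))
(8, 3, R6, (0, 2))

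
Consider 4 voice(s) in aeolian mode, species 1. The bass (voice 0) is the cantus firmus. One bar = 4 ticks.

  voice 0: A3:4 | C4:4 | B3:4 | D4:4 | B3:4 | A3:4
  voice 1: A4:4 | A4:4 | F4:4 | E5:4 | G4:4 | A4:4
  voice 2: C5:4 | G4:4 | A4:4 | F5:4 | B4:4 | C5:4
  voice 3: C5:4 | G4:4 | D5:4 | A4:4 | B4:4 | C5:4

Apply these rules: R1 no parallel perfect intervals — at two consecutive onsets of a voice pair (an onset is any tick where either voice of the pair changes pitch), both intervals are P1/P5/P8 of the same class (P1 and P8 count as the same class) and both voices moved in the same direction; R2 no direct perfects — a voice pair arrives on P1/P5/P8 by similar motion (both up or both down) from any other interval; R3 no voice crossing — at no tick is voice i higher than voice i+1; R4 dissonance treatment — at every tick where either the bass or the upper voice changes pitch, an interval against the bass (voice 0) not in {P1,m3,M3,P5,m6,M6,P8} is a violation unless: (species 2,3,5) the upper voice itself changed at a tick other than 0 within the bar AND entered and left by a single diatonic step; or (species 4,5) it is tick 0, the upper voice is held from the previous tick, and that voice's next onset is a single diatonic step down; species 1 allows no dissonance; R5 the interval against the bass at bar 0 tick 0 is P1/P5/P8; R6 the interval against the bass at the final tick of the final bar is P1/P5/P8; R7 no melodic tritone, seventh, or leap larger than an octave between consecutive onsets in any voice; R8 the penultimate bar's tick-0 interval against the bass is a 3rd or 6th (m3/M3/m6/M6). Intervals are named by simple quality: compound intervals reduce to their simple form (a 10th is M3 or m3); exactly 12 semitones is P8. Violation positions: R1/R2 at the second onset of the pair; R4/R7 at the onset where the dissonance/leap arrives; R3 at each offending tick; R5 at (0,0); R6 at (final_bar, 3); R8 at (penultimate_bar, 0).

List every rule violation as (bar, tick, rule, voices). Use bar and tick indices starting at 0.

(0, 0, R5, (0, 2))
(0, 0, R5, (0, 3))
(1, 0, R1, (2, 3))
(1, 0, R3, (1, 2))
(1, 1, R3, (1, 2))
(1, 2, R3, (1, 2))
(1, 3, R3, (1, 2))
(2, 0, R4, (0, 1))
(2, 0, R4, (0, 2))
(3, 0, R3, (2, 3))
(3, 0, R4, (0, 1))
(3, 0, R7, (1,))
(3, 1, R3, (2, 3))
(3, 2, R3, (2, 3))
(3, 3, R3, (2, 3))
(4, 0, R2, (0, 2))
(4, 0, R7, (2,))
(4, 0, R8, (0, 2))
(4, 0, R8, (0, 3))
(5, 0, R1, (2, 3))
(5, 3, R6, (0, 2))
(5, 3, R6, (0, 3))

bar 0: v0=A3 v1=A4 v2=C5 v3=C5 downbeat m3
bar 1: v0=C4 v1=A4 v2=G4 v3=G4 downbeat P5
bar 2: v0=B3 v1=F4 v2=A4 v3=D5 downbeat m3
bar 3: v0=D4 v1=E5 v2=F5 v3=A4 downbeat P5
bar 4: v0=B3 v1=G4 v2=B4 v3=B4 downbeat P8
bar 5: v0=A3 v1=A4 v2=C5 v3=C5 downbeat m3
  -> R5 @ bar 0 tick 0 v(0, 2): opens on m3
  -> R5 @ bar 0 tick 0 v(0, 3): opens on m3
  -> R1 @ bar 1 tick 0 v(2, 3): C5/C5 P1 -> G4/G4 P1 similar
  -> R3 @ bar 1 tick 0 v(1, 2): A4 above G4
  -> R3 @ bar 1 tick 1 v(1, 2): A4 above G4
  -> R3 @ bar 1 tick 2 v(1, 2): A4 above G4
  -> R3 @ bar 1 tick 3 v(1, 2): A4 above G4
  -> R4 @ bar 2 tick 0 v(0, 1): B3/F4 TT untreated
  -> R4 @ bar 2 tick 0 v(0, 2): B3/A4 m7 untreated
  -> R3 @ bar 3 tick 0 v(2, 3): F5 above A4
  -> R4 @ bar 3 tick 0 v(0, 1): D4/E5 M2 untreated
  -> R7 @ bar 3 tick 0 v(1,): F4->E5 leap 11st
  -> R3 @ bar 3 tick 1 v(2, 3): F5 above A4
  -> R3 @ bar 3 tick 2 v(2, 3): F5 above A4
  -> R3 @ bar 3 tick 3 v(2, 3): F5 above A4
  -> R2 @ bar 4 tick 0 v(0, 2): D4/F5 m3 -> B3/B4 P8 similar
  -> R7 @ bar 4 tick 0 v(2,): F5->B4 leap 6st
  -> R8 @ bar 4 tick 0 v(0, 2): penult P8 not 3rd/6th
  -> R8 @ bar 4 tick 0 v(0, 3): penult P8 not 3rd/6th
  -> R1 @ bar 5 tick 0 v(2, 3): B4/B4 P1 -> C5/C5 P1 similar
  -> R6 @ bar 5 tick 3 v(0, 2): closes on m3
  -> R6 @ bar 5 tick 3 v(0, 3): closes on m3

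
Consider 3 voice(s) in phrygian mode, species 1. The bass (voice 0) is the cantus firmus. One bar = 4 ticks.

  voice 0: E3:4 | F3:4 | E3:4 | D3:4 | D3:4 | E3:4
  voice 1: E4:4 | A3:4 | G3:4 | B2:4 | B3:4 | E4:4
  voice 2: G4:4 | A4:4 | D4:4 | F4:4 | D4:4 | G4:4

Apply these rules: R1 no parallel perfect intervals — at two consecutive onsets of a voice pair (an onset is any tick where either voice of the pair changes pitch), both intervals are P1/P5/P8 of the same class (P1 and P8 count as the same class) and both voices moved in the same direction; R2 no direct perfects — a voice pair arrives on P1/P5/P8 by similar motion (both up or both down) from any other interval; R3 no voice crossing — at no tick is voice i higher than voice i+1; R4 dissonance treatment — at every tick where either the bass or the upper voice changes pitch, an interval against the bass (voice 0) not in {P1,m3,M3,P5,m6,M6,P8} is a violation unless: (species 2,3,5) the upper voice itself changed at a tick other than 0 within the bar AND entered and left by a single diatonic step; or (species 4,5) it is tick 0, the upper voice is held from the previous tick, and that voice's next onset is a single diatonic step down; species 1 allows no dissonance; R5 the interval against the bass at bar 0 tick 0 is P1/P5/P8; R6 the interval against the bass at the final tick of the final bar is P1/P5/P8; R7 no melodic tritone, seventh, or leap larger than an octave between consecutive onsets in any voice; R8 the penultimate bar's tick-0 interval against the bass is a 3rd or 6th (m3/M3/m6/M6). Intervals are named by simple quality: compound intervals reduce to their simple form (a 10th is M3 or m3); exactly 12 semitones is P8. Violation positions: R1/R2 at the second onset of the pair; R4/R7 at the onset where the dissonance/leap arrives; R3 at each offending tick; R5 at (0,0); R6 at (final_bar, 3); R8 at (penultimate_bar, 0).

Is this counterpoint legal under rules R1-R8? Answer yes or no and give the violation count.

bar 0: v0=E3 v1=E4 v2=G4 (m3)
bar 1: v0=F3 v1=A3 v2=A4 (M3)
bar 2: v0=E3 v1=G3 v2=D4 (m7)
bar 3: v0=D3 v1=B2 v2=F4 (m3)
bar 4: v0=D3 v1=B3 v2=D4 (P8)
bar 5: v0=E3 v1=E4 v2=G4 (m3)
  R5 @ bar0.0: opens on m3
  R2 @ bar2.0: A3/A4 P8 -> G3/D4 P5 similar
  R4 @ bar2.0: E3/D4 m7 untreated
  R3 @ bar3.0: D3 above B2
  R3 @ bar3.1: D3 above B2
  R3 @ bar3.2: D3 above B2
  R3 @ bar3.3: D3 above B2
  R8 @ bar4.0: penult P8 not 3rd/6th
  R2 @ bar5.0: D3/B3 M6 -> E3/E4 P8 similar
  R6 @ bar5.3: closes on m3

No (10 violations)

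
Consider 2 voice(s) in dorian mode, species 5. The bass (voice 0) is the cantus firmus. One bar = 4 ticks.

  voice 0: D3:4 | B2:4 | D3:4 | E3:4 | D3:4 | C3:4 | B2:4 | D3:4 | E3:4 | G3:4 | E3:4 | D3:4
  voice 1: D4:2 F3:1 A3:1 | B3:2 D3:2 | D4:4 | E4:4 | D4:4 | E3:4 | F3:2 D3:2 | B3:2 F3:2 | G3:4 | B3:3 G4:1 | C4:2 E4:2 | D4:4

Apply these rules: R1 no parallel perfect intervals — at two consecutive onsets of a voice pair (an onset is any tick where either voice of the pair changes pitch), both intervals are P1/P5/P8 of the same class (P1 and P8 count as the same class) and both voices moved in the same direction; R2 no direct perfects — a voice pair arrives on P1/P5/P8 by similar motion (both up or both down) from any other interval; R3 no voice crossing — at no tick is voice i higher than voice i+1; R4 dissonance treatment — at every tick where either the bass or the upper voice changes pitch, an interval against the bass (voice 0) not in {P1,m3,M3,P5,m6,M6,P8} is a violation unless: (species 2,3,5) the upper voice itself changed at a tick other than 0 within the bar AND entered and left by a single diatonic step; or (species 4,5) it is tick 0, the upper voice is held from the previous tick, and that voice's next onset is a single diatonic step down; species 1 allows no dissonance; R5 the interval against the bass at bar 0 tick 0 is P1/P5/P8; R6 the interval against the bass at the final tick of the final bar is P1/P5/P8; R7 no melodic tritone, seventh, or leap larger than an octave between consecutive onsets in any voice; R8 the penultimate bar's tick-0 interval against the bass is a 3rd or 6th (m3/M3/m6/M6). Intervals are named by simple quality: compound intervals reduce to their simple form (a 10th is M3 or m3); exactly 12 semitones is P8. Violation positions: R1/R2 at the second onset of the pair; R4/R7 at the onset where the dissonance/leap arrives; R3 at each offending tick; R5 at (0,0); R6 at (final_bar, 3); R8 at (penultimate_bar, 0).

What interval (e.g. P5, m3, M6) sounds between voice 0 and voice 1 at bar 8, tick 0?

voice 0=E3 voice 1=G3 -> m3

m3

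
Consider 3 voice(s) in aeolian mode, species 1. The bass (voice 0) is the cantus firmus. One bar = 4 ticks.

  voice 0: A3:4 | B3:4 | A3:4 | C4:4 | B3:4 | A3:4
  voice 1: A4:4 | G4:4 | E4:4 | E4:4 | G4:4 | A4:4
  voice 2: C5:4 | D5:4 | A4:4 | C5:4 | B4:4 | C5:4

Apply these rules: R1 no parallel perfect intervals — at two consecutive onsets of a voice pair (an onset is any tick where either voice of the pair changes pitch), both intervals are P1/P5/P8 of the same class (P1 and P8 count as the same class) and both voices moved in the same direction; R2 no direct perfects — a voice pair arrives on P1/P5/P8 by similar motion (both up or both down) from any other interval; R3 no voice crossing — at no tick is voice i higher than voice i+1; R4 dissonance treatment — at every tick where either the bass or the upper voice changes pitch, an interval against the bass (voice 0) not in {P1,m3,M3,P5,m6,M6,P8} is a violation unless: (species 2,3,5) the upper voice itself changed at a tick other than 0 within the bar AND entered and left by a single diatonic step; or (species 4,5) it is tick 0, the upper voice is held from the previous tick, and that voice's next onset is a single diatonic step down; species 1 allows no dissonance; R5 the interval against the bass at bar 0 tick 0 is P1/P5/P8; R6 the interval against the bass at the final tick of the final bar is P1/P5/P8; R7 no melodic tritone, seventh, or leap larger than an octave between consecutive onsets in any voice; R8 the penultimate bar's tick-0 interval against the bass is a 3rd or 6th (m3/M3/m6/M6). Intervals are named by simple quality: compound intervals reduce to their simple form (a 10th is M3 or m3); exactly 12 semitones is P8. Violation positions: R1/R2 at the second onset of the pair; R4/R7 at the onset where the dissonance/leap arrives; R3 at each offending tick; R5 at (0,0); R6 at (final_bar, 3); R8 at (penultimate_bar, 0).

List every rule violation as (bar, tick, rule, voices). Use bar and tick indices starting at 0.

bar 0: v0=A3 v1=A4 v2=C5 downbeat m3
bar 1: v0=B3 v1=G4 v2=D5 downbeat m3
bar 2: v0=A3 v1=E4 v2=A4 downbeat P8
bar 3: v0=C4 v1=E4 v2=C5 downbeat P8
bar 4: v0=B3 v1=G4 v2=B4 downbeat P8
bar 5: v0=A3 v1=A4 v2=C5 downbeat m3
  -> R5 @ bar 0 tick 0 v(0, 2): opens on m3
  -> R2 @ bar 2 tick 0 v(0, 1): B3/G4 m6 -> A3/E4 P5 similar
  -> R2 @ bar 2 tick 0 v(0, 2): B3/D5 m3 -> A3/A4 P8 similar
  -> R1 @ bar 3 tick 0 v(0, 2): A3/A4 P8 -> C4/C5 P8 similar
  -> R1 @ bar 4 tick 0 v(0, 2): C4/C5 P8 -> B3/B4 P8 similar
  -> R8 @ bar 4 tick 0 v(0, 2): penult P8 not 3rd/6th
  -> R6 @ bar 5 tick 3 v(0, 2): closes on m3

(0, 0, R5, (0, 2))
(2, 0, R2, (0, 1))
(2, 0, R2, (0, 2))
(3, 0, R1, (0, 2))
(4, 0, R1, (0, 2))
(4, 0, R8, (0, 2))
(5, 3, R6, (0, 2))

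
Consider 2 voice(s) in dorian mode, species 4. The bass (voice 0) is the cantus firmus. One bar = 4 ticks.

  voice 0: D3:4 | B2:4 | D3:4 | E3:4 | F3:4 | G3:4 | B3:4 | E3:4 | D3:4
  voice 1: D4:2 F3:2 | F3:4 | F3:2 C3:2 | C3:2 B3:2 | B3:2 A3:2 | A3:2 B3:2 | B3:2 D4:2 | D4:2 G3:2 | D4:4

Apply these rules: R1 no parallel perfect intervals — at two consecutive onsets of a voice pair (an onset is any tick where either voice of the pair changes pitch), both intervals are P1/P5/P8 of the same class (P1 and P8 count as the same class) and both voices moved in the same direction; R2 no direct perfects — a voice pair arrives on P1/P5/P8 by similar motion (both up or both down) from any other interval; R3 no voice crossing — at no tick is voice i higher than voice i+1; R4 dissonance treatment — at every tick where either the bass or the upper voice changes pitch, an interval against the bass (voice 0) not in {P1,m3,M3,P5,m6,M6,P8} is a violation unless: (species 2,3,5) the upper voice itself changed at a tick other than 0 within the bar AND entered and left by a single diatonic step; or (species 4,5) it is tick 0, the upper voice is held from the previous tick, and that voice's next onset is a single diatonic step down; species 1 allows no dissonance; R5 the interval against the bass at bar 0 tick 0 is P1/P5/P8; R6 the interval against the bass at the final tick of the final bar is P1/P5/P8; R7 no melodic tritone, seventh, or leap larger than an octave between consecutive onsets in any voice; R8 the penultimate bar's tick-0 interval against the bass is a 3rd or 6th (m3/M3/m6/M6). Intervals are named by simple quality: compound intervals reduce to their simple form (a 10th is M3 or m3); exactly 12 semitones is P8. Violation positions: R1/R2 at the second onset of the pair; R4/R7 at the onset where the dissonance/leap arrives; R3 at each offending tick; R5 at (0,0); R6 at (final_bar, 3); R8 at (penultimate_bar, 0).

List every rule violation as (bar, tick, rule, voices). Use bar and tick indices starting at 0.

(1, 0, R4, (0, 1))
(2, 2, R3, (0, 1))
(2, 2, R4, (0, 1))
(2, 3, R3, (0, 1))
(3, 0, R3, (0, 1))
(3, 1, R3, (0, 1))
(3, 2, R7, (1,))
(5, 0, R4, (0, 1))
(7, 0, R4, (0, 1))
(7, 0, R8, (0, 1))

bar 0: v0=D3 v1=D4 downbeat P8
bar 1: v0=B2 v1=F3 downbeat TT
bar 2: v0=D3 v1=F3 downbeat m3
bar 3: v0=E3 v1=C3 downbeat M3
bar 4: v0=F3 v1=B3 downbeat TT
bar 5: v0=G3 v1=A3 downbeat M2
bar 6: v0=B3 v1=B3 downbeat P1
bar 7: v0=E3 v1=D4 downbeat m7
bar 8: v0=D3 v1=D4 downbeat P8
  -> R4 @ bar 1 tick 0 v(0, 1): B2/F3 TT untreated
  -> R3 @ bar 2 tick 2 v(0, 1): D3 above C3
  -> R4 @ bar 2 tick 2 v(0, 1): D3/C3 M2 untreated
  -> R3 @ bar 2 tick 3 v(0, 1): D3 above C3
  -> R3 @ bar 3 tick 0 v(0, 1): E3 above C3
  -> R3 @ bar 3 tick 1 v(0, 1): E3 above C3
  -> R7 @ bar 3 tick 2 v(1,): C3->B3 leap 11st
  -> R4 @ bar 5 tick 0 v(0, 1): G3/A3 M2 untreated
  -> R4 @ bar 7 tick 0 v(0, 1): E3/D4 m7 untreated
  -> R8 @ bar 7 tick 0 v(0, 1): penult m7 not 3rd/6th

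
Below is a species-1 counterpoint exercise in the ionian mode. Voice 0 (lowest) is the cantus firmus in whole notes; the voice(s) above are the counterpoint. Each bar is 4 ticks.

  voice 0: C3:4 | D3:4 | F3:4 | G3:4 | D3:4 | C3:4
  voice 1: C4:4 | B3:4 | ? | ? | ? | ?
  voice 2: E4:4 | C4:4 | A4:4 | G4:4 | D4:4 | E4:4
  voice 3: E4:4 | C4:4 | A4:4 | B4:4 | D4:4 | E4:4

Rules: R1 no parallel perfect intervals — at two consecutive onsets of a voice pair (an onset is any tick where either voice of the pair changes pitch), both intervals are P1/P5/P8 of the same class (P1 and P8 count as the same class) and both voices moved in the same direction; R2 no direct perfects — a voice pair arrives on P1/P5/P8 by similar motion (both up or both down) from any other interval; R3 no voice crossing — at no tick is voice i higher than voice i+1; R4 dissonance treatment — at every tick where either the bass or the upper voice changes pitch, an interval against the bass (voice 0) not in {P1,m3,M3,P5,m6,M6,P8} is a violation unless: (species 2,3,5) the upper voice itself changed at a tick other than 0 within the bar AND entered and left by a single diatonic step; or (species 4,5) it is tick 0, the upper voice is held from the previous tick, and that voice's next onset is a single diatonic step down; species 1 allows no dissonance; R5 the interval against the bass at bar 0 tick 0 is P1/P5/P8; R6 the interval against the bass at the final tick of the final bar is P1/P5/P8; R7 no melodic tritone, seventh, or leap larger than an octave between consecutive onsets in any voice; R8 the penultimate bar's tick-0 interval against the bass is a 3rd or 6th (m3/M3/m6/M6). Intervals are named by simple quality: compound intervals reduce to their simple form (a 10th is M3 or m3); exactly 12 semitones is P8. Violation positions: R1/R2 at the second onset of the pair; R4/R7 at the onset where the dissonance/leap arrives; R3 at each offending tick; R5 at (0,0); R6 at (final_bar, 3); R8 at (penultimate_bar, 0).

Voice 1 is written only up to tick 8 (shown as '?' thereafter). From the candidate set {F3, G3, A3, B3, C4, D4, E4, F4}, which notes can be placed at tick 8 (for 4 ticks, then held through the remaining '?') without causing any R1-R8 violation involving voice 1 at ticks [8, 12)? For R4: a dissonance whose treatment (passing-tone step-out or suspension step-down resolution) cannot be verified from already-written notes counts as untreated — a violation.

{A3}

F3: violates R7
G3: violates R4
A3: legal
B3: violates R4
C4: violates R2
D4: violates R2
E4: violates R4
F4: violates R2,R7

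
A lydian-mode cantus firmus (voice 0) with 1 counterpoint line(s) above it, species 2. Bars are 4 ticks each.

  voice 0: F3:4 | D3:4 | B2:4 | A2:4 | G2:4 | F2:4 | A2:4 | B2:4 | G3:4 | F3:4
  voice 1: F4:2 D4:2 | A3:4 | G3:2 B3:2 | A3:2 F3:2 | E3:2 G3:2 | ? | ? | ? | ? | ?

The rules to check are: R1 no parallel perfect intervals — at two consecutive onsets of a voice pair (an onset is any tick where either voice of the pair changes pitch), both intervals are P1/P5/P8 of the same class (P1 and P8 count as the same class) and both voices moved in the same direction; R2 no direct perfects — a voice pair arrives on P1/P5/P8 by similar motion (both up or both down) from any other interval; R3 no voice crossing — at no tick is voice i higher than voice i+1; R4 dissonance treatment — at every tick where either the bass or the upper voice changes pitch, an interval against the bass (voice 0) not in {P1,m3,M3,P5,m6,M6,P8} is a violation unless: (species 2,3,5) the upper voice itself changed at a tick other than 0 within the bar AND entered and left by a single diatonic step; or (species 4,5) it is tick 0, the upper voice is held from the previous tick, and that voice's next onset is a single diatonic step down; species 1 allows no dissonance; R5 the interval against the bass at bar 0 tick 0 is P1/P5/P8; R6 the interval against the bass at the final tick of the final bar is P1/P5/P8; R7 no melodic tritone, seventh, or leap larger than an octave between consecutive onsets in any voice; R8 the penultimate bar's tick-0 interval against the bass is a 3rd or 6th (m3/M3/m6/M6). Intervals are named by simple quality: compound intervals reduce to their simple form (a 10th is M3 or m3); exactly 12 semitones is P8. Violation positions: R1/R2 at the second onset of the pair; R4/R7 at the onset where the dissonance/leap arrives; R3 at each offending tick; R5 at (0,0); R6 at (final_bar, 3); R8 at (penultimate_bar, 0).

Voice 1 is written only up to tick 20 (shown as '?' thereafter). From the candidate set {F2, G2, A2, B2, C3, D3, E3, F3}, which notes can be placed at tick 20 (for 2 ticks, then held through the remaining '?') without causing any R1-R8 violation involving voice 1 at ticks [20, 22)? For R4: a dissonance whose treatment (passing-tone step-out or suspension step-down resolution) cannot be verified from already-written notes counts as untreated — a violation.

F2: violates R1,R7
G2: violates R4
A2: violates R7
B2: violates R4
C3: violates R2
D3: legal
E3: violates R4
F3: violates R1

{D3}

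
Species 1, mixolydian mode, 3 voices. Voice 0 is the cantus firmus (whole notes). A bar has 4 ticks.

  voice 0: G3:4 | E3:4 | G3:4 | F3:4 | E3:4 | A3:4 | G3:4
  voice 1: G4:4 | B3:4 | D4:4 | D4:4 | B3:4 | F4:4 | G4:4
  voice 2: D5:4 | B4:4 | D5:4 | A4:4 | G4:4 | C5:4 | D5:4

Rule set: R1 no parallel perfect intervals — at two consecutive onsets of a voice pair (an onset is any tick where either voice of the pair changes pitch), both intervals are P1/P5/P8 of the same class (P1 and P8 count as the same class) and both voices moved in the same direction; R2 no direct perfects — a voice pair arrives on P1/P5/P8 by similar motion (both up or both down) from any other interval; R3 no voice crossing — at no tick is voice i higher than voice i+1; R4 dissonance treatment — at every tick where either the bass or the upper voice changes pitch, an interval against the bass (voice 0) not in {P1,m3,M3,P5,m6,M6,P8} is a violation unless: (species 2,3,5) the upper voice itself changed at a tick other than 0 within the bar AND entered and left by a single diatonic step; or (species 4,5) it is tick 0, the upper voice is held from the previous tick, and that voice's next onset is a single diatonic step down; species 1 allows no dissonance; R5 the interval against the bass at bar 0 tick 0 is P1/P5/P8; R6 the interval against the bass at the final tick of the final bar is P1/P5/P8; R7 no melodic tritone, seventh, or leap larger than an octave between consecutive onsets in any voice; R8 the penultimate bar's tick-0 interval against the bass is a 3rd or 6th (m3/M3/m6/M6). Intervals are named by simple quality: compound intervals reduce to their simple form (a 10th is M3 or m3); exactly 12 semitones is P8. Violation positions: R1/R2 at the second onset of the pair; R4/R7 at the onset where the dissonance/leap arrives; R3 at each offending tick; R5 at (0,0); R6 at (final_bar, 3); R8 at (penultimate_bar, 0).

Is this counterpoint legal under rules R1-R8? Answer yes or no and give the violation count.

No (10 violations)

bar 0: v0=G3 v1=G4 v2=D5 (P5)
bar 1: v0=E3 v1=B3 v2=B4 (P5)
bar 2: v0=G3 v1=D4 v2=D5 (P5)
bar 3: v0=F3 v1=D4 v2=A4 (M3)
bar 4: v0=E3 v1=B3 v2=G4 (m3)
bar 5: v0=A3 v1=F4 v2=C5 (m3)
bar 6: v0=G3 v1=G4 v2=D5 (P5)
  R1 @ bar1.0: G3/D5 P5 -> E3/B4 P5 similar
  R2 @ bar1.0: G3/G4 P8 -> E3/B3 P5 similar
  R2 @ bar1.0: G4/D5 P5 -> B3/B4 P8 similar
  R1 @ bar2.0: E3/B3 P5 -> G3/D4 P5 similar
  R1 @ bar2.0: E3/B4 P5 -> G3/D5 P5 similar
  R1 @ bar2.0: B3/B4 P8 -> D4/D5 P8 similar
  R2 @ bar4.0: F3/D4 M6 -> E3/B3 P5 similar
  R2 @ bar5.0: B3/G4 m6 -> F4/C5 P5 similar
  R7 @ bar5.0: B3->F4 leap 6st
  R1 @ bar6.0: F4/C5 P5 -> G4/D5 P5 similar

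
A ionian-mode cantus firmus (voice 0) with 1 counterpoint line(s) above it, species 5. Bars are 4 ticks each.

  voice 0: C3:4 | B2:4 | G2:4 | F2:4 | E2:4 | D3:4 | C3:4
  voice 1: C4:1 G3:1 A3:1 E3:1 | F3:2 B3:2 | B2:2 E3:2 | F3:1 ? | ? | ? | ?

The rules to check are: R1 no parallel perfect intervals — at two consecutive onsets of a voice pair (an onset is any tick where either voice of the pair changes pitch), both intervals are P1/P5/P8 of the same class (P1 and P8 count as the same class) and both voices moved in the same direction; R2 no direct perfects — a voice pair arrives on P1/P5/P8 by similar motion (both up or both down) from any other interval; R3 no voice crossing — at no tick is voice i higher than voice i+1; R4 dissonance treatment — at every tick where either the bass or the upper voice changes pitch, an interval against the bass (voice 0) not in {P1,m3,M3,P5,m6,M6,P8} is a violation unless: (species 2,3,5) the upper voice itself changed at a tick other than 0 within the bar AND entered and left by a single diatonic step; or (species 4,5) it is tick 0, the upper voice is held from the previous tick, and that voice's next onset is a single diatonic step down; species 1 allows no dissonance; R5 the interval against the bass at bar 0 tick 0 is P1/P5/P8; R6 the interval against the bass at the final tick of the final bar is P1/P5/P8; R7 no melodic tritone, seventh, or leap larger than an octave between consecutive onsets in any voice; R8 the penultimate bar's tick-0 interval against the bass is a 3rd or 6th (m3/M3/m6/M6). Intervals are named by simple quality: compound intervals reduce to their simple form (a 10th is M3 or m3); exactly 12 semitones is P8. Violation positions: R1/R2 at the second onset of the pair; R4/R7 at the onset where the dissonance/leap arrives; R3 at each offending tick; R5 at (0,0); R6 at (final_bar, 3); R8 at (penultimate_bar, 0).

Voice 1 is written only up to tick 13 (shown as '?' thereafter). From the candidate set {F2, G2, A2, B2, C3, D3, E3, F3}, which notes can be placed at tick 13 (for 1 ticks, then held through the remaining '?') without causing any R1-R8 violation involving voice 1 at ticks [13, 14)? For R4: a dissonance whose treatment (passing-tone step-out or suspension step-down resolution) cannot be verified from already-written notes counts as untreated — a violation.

{A2, C3, D3, F2, F3}

F2: legal
G2: violates R4,R7
A2: legal
B2: violates R4,R7
C3: legal
D3: legal
E3: violates R4
F3: legal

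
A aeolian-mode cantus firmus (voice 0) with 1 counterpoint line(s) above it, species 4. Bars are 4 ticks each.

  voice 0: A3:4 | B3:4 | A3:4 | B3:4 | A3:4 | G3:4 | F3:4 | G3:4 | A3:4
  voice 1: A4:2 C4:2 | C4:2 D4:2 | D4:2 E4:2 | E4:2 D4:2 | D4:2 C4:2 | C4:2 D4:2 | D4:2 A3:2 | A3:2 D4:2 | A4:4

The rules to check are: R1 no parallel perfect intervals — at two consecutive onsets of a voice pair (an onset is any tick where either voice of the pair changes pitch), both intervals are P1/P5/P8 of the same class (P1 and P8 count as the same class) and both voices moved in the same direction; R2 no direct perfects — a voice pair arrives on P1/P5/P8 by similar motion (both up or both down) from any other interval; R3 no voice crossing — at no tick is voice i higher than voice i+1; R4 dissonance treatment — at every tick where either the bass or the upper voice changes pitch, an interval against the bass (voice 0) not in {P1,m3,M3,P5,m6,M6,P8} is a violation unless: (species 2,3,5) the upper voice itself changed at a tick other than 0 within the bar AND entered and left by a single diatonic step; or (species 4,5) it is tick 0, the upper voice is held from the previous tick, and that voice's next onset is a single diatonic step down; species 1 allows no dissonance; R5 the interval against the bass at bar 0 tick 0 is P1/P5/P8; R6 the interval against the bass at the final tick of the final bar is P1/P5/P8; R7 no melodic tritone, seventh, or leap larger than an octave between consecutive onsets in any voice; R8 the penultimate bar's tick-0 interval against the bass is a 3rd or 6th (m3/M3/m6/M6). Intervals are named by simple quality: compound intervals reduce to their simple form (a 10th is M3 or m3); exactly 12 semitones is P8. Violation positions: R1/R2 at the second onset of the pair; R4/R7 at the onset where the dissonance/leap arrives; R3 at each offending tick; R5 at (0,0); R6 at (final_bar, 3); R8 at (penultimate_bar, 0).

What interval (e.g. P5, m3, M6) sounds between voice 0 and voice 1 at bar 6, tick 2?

M3

voice 0=F3 voice 1=A3 -> M3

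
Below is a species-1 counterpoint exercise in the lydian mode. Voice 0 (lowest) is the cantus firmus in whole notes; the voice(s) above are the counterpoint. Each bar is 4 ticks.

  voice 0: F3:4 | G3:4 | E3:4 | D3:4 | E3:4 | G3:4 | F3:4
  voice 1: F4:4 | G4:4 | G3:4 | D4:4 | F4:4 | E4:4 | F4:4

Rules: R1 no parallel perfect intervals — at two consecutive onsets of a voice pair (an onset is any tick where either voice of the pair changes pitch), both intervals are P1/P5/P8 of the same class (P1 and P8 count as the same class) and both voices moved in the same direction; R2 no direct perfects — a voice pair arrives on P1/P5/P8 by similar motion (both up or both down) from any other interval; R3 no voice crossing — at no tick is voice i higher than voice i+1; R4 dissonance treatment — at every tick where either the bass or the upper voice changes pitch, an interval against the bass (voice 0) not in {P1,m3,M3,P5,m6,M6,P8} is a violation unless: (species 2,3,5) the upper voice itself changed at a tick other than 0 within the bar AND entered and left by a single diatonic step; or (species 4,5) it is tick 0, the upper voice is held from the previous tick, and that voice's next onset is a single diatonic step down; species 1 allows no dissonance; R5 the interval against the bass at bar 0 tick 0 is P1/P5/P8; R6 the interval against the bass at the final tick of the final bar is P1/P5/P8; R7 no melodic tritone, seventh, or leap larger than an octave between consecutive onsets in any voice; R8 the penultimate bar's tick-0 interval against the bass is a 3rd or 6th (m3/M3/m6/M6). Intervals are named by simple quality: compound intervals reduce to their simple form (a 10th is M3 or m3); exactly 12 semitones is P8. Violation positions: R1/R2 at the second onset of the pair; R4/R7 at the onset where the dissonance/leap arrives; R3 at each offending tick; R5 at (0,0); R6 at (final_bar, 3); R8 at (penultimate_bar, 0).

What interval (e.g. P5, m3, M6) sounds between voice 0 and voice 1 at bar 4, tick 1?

m2

voice 0=E3 voice 1=F4 -> m2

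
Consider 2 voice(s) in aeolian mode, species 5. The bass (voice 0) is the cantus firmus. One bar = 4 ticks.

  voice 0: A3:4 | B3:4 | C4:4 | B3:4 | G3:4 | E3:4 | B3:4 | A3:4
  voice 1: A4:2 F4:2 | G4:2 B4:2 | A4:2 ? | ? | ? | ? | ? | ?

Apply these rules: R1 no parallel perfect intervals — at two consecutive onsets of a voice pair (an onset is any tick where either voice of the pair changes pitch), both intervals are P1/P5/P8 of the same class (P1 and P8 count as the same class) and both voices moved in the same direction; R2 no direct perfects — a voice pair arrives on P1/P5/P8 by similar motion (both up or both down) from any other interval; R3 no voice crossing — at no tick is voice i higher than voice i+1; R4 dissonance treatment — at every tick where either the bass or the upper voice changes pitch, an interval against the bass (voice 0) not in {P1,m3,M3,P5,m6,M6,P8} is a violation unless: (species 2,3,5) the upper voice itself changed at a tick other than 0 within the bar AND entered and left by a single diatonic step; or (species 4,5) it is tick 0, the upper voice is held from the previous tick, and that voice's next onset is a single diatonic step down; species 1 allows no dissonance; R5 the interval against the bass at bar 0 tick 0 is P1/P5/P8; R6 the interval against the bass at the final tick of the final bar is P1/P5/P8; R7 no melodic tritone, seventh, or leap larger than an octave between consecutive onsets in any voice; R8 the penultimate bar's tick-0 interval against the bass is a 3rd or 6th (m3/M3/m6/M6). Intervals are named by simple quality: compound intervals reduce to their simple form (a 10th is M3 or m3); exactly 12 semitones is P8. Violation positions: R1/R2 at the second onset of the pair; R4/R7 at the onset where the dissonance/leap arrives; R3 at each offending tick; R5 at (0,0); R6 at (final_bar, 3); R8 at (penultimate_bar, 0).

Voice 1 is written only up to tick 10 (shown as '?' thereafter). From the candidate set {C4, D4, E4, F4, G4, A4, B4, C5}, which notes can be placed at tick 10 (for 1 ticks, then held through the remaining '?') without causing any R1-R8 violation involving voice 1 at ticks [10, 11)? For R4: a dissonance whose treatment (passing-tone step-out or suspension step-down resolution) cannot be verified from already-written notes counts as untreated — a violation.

{A4, C4, C5, E4, G4}

C4: legal
D4: violates R4
E4: legal
F4: violates R4
G4: legal
A4: legal
B4: violates R4
C5: legal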